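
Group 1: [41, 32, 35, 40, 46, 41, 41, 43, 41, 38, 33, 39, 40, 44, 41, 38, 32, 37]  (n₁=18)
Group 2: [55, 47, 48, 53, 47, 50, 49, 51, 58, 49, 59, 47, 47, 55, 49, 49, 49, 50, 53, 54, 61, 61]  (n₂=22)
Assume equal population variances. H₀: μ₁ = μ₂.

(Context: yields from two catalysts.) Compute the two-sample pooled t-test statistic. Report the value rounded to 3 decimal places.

x̄₁=39.000, s₁=3.970, n₁=18
x̄₂=51.864, s₂=4.580, n₂=22
s_p² = [17·3.970² + 21·4.580²]/38 = 18.6471
SE = √(s_p²·(1/18+1/22)) = 1.3724
t = (39.000−51.864)/1.3724 = -9.3729
df = 38

test statistic = -9.373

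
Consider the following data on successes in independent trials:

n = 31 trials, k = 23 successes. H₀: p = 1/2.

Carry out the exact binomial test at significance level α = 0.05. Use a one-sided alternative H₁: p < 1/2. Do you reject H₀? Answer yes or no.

Exact binomial: n=31, k=23, p₀=1/2=0.5000
P(X≤23) from Σ C(n,i)·p₀^i·(1−p₀)^(n−i)
p-value (one-sided, H₁ less) = 0.99834
At α=0.05: p ≥ α → fail to reject H₀

reject H₀: no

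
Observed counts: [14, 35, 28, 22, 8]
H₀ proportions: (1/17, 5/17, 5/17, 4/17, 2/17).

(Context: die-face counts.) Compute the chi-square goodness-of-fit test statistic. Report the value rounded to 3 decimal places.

n = 107; E_i = n·p_i = [6.29, 31.47, 31.47, 25.18, 12.59]
χ² = (14−6.29)²/6.29 + (35−31.47)²/31.47 + (28−31.47)²/31.47 + (22−25.18)²/25.18 + (8−12.59)²/12.59 = 12.2860
df = 4

test statistic = 12.286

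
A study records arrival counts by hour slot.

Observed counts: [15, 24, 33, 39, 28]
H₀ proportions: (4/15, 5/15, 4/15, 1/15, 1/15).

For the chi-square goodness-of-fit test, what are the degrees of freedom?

degrees of freedom = 4

df = k − 1 = 5 − 1 = 4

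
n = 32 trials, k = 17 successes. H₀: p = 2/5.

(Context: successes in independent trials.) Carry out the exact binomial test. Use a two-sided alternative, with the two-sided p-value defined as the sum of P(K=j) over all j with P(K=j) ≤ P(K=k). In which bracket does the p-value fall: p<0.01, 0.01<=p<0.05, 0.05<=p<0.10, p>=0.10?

p-value bracket: p>=0.10

Exact binomial: n=32, k=17, p₀=2/5=0.4000
P(X=j) = C(n,j)·p₀^j·(1−p₀)^(n−j); p = Σ P(X=j) over j with P(X=j) ≤ P(X=17)
p-value (two-sided) = 0.14945
→ bracket: p>=0.10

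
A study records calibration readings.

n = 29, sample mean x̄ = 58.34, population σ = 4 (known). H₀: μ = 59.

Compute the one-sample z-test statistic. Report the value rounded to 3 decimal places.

SE = σ/√n = 4/√29 = 0.7428
z = (x̄−μ₀)/SE = (58.34−59)/0.7428 = -0.8886

test statistic = -0.889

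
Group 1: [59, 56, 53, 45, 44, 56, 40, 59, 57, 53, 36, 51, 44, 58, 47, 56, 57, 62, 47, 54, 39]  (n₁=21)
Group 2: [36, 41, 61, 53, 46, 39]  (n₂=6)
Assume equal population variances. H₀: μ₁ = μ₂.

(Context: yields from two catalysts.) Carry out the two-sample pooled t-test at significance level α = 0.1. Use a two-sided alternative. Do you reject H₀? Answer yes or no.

x̄₁=51.095, s₁=7.476, n₁=21
x̄₂=46.000, s₂=9.466, n₂=6
s_p² = [20·7.476² + 5·9.466²]/25 = 62.6324
SE = √(s_p²·(1/21+1/6)) = 3.6635
t = (51.095−46.000)/3.6635 = 1.3908
df = 25
p-value (two-sided) = 0.17654
At α=0.1: p ≥ α → fail to reject H₀

reject H₀: no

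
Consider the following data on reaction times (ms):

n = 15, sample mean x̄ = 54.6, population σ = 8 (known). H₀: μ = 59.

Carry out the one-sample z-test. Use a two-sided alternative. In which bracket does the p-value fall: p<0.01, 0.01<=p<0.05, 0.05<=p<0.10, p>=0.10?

p-value bracket: 0.01<=p<0.05

SE = σ/√n = 8/√15 = 2.0656
z = (x̄−μ₀)/SE = (54.6−59)/2.0656 = -2.1301
p-value (two-sided) = 0.03316
→ bracket: 0.01<=p<0.05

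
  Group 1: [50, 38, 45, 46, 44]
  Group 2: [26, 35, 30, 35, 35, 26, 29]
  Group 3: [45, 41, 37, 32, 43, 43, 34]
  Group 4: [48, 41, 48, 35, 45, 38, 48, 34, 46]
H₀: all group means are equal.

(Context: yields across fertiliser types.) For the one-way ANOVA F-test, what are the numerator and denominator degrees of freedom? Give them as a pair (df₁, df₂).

degrees of freedom = [3, 24]

k = 4 groups, N = 28 total
df = (k−1, N−k) = (4−1, 28−4) = (3, 24)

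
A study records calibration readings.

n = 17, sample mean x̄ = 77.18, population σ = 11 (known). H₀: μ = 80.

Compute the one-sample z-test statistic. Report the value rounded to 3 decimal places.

SE = σ/√n = 11/√17 = 2.6679
z = (x̄−μ₀)/SE = (77.18−80)/2.6679 = -1.0570

test statistic = -1.057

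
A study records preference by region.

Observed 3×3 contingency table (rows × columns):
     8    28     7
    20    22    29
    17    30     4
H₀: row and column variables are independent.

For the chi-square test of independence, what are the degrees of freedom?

df = (r−1)(c−1) = (3−1)·(3−1) = 4

degrees of freedom = 4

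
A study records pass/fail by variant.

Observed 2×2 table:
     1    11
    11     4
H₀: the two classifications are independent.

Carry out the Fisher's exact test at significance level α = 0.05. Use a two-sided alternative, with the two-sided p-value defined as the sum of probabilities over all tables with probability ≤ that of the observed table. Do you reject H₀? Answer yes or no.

reject H₀: yes

Margins: r₁=12, r₂=15, c₁=12, c₂=15, n=27
p_obs = C(12,1)·C(15,11)/C(27,12); sum pmf over tables with pmf ≤ p_obs
p-value (two-sided) = 0.00138
At α=0.05: p < α → reject H₀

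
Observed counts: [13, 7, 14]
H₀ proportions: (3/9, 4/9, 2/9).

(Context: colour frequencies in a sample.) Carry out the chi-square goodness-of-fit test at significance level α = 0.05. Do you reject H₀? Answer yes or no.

reject H₀: yes

n = 34; E_i = n·p_i = [11.33, 15.11, 7.56]
χ² = (13−11.33)²/11.33 + (7−15.11)²/15.11 + (14−7.56)²/7.56 = 10.0956
df = 2
p-value (upper-tail) = 0.00642
At α=0.05: p < α → reject H₀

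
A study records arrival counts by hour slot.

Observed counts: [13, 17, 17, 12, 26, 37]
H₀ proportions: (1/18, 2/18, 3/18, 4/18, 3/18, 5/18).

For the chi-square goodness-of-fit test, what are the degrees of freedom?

df = k − 1 = 6 − 1 = 5

degrees of freedom = 5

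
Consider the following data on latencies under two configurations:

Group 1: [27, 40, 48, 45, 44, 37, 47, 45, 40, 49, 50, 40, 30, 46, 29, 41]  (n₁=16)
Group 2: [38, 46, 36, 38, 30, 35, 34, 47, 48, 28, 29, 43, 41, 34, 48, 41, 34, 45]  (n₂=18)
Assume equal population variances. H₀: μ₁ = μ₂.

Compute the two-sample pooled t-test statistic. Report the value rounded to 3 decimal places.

test statistic = 1.064

x̄₁=41.125, s₁=7.191, n₁=16
x̄₂=38.611, s₂=6.581, n₂=18
s_p² = [15·7.191² + 17·6.581²]/32 = 47.2509
SE = √(s_p²·(1/16+1/18)) = 2.3618
t = (41.125−38.611)/2.3618 = 1.0644
df = 32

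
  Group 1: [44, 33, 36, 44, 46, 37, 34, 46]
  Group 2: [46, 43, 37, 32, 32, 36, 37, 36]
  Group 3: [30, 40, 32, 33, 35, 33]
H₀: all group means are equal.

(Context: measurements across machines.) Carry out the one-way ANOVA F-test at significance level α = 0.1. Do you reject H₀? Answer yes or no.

reject H₀: yes

Group means [40.00, 37.38, 33.83], grand mean 37.364
SSB = Σnᵢ(x̄ᵢ−x̄)² = 130.383; SSW = ΣΣ(x−x̄ᵢ)² = 440.708
MSB = 130.383/2 = 65.1913; MSW = 440.708/19 = 23.1952
F = MSB/MSW = 2.8106
df = (2, 19)
p-value (upper-tail) = 0.08526
At α=0.1: p < α → reject H₀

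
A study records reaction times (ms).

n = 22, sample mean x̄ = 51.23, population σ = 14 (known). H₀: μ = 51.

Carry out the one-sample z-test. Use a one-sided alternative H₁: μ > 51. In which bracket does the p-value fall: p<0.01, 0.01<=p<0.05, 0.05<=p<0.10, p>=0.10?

p-value bracket: p>=0.10

SE = σ/√n = 14/√22 = 2.9848
z = (x̄−μ₀)/SE = (51.23−51)/2.9848 = 0.0771
p-value (one-sided, H₁ greater) = 0.46929
→ bracket: p>=0.10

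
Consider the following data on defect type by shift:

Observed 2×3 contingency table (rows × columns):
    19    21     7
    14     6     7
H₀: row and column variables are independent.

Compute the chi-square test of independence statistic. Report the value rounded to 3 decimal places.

test statistic = 3.976

Row totals [47, 27], col totals [33, 27, 14], n=74
χ² = (19−20.96)²/20.96 + (21−17.15)²/17.15 + (7−8.89)²/8.89 + (14−12.04)²/12.04 + (6−9.85)²/9.85 + (7−5.11)²/5.11 = 3.9759
df = 2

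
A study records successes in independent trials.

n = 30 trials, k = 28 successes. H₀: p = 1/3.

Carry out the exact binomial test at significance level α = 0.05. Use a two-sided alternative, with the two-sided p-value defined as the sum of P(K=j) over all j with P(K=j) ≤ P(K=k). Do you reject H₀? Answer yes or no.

reject H₀: yes

Exact binomial: n=30, k=28, p₀=1/3=0.3333
P(X=j) = C(n,j)·p₀^j·(1−p₀)^(n−j); p = Σ P(X=j) over j with P(X=j) ≤ P(X=28)
p-value (two-sided) = 0.00000
At α=0.05: p < α → reject H₀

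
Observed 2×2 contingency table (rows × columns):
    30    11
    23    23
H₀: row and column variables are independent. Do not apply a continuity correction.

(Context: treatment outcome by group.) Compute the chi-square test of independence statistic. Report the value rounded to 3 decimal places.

Row totals [41, 46], col totals [53, 34], n=87
χ² = (30−24.98)²/24.98 + (11−16.02)²/16.02 + (23−28.02)²/28.02 + (23−17.98)²/17.98 = 4.8886
df = 1

test statistic = 4.889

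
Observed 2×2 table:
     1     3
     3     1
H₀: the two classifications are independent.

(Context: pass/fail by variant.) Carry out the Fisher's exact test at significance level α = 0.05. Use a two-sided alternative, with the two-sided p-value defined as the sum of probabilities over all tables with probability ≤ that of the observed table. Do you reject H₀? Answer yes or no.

reject H₀: no

Margins: r₁=4, r₂=4, c₁=4, c₂=4, n=8
p_obs = C(4,1)·C(4,3)/C(8,4); sum pmf over tables with pmf ≤ p_obs
p-value (two-sided) = 0.48571
At α=0.05: p ≥ α → fail to reject H₀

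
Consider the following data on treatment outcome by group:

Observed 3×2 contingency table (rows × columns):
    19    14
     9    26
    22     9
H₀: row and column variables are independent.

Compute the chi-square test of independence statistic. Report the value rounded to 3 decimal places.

Row totals [33, 35, 31], col totals [50, 49], n=99
χ² = (19−16.67)²/16.67 + (14−16.33)²/16.33 + (9−17.68)²/17.68 + (26−17.32)²/17.32 + (22−15.66)²/15.66 + (9−15.34)²/15.34 = 14.4577
df = 2

test statistic = 14.458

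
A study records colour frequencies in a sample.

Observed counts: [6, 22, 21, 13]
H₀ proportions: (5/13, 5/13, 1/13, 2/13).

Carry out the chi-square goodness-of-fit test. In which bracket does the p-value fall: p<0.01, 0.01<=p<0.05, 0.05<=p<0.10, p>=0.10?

p-value bracket: p<0.01

n = 62; E_i = n·p_i = [23.85, 23.85, 4.77, 9.54]
χ² = (6−23.85)²/23.85 + (22−23.85)²/23.85 + (21−4.77)²/4.77 + (13−9.54)²/9.54 = 69.9919
df = 3
p-value (upper-tail) = 0.00000
→ bracket: p<0.01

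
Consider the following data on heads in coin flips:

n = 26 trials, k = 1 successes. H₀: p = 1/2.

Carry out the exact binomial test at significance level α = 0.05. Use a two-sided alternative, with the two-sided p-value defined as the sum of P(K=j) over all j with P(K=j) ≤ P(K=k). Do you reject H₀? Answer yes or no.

Exact binomial: n=26, k=1, p₀=1/2=0.5000
P(X=j) = C(n,j)·p₀^j·(1−p₀)^(n−j); p = Σ P(X=j) over j with P(X=j) ≤ P(X=1)
p-value (two-sided) = 0.00000
At α=0.05: p < α → reject H₀

reject H₀: yes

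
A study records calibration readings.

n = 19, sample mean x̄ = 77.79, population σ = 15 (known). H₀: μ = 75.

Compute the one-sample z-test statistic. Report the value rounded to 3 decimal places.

test statistic = 0.811

SE = σ/√n = 15/√19 = 3.4412
z = (x̄−μ₀)/SE = (77.79−75)/3.4412 = 0.8108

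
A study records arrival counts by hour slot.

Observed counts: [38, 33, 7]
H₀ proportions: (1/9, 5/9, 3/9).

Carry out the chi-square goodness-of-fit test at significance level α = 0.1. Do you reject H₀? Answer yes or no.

reject H₀: yes

n = 78; E_i = n·p_i = [8.67, 43.33, 26.00]
χ² = (38−8.67)²/8.67 + (33−43.33)²/43.33 + (7−26.00)²/26.00 = 115.6308
df = 2
p-value (upper-tail) = 0.00000
At α=0.1: p < α → reject H₀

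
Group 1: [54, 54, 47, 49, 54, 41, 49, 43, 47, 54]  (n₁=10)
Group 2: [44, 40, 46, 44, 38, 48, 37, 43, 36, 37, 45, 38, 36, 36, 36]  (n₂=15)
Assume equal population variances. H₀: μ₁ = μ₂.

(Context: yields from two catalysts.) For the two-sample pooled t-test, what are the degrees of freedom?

df = n₁ + n₂ − 2 = 10 + 15 − 2 = 23

degrees of freedom = 23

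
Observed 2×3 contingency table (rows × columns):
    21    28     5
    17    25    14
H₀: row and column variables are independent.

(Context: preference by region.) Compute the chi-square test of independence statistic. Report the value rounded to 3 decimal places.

test statistic = 4.819

Row totals [54, 56], col totals [38, 53, 19], n=110
χ² = (21−18.65)²/18.65 + (28−26.02)²/26.02 + (5−9.33)²/9.33 + (17−19.35)²/19.35 + (25−26.98)²/26.98 + (14−9.67)²/9.67 = 4.8193
df = 2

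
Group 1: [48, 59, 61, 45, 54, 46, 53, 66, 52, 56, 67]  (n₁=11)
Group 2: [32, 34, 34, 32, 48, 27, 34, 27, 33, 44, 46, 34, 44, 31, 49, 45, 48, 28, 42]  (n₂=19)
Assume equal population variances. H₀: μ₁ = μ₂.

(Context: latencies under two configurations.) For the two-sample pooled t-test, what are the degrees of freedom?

df = n₁ + n₂ − 2 = 11 + 19 − 2 = 28

degrees of freedom = 28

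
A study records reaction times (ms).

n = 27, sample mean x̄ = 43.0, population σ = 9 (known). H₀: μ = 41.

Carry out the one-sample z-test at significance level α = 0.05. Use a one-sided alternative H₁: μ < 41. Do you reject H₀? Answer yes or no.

SE = σ/√n = 9/√27 = 1.7321
z = (x̄−μ₀)/SE = (43.0−41)/1.7321 = 1.1547
p-value (one-sided, H₁ less) = 0.87589
At α=0.05: p ≥ α → fail to reject H₀

reject H₀: no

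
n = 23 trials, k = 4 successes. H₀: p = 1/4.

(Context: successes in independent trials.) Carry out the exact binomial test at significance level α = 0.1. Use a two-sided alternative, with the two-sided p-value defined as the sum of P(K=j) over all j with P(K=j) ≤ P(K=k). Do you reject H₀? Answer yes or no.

Exact binomial: n=23, k=4, p₀=1/4=0.2500
P(X=j) = C(n,j)·p₀^j·(1−p₀)^(n−j); p = Σ P(X=j) over j with P(X=j) ≤ P(X=4)
p-value (two-sided) = 0.47952
At α=0.1: p ≥ α → fail to reject H₀

reject H₀: no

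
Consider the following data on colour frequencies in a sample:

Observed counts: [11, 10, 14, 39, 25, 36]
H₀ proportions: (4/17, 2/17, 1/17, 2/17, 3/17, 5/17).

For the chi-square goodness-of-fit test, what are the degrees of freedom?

degrees of freedom = 5

df = k − 1 = 6 − 1 = 5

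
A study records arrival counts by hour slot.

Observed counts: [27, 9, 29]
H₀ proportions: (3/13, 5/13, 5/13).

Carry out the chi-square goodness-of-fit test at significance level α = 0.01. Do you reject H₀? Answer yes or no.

reject H₀: yes

n = 65; E_i = n·p_i = [15.00, 25.00, 25.00]
χ² = (27−15.00)²/15.00 + (9−25.00)²/25.00 + (29−25.00)²/25.00 = 20.4800
df = 2
p-value (upper-tail) = 0.00004
At α=0.01: p < α → reject H₀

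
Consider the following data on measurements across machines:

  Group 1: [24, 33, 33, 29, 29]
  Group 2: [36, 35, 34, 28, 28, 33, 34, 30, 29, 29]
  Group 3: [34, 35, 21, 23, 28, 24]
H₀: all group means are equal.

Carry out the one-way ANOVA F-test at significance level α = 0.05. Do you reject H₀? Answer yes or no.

reject H₀: no

Group means [29.60, 31.60, 27.50], grand mean 29.952
SSB = Σnᵢ(x̄ᵢ−x̄)² = 63.852; SSW = ΣΣ(x−x̄ᵢ)² = 315.100
MSB = 63.852/2 = 31.9262; MSW = 315.100/18 = 17.5056
F = MSB/MSW = 1.8238
df = (2, 18)
p-value (upper-tail) = 0.19001
At α=0.05: p ≥ α → fail to reject H₀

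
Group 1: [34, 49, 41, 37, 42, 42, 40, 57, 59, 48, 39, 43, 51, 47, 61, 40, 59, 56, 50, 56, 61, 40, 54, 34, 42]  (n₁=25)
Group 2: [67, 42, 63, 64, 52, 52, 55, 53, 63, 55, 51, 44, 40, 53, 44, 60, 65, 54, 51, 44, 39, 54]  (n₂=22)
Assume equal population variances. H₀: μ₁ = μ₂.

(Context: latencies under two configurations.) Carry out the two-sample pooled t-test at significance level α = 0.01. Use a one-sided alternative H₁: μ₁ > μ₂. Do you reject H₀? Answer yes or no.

reject H₀: no

x̄₁=47.280, s₁=8.648, n₁=25
x̄₂=52.955, s₂=8.335, n₂=22
s_p² = [24·8.648² + 21·8.335²]/45 = 72.3110
SE = √(s_p²·(1/25+1/22)) = 2.4858
t = (47.280−52.955)/2.4858 = -2.2828
df = 45
p-value (one-sided, H₁ greater) = 0.98639
At α=0.01: p ≥ α → fail to reject H₀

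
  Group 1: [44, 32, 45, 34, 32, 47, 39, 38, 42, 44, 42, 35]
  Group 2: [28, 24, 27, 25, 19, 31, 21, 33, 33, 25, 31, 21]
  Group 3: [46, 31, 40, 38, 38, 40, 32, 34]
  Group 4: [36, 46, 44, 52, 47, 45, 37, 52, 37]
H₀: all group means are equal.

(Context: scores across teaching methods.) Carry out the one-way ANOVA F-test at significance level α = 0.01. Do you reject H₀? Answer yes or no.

reject H₀: yes

Group means [39.50, 26.50, 37.38, 44.00], grand mean 36.268
SSB = Σnᵢ(x̄ᵢ−x̄)² = 1818.174; SSW = ΣΣ(x−x̄ᵢ)² = 1033.875
MSB = 1818.174/3 = 606.0579; MSW = 1033.875/37 = 27.9426
F = MSB/MSW = 21.6894
df = (3, 37)
p-value (upper-tail) = 0.00000
At α=0.01: p < α → reject H₀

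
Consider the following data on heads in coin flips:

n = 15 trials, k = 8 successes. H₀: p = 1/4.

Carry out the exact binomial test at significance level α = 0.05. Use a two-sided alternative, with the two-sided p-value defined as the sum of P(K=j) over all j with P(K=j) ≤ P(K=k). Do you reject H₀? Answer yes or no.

reject H₀: yes

Exact binomial: n=15, k=8, p₀=1/4=0.2500
P(X=j) = C(n,j)·p₀^j·(1−p₀)^(n−j); p = Σ P(X=j) over j with P(X=j) ≤ P(X=8)
p-value (two-sided) = 0.01730
At α=0.05: p < α → reject H₀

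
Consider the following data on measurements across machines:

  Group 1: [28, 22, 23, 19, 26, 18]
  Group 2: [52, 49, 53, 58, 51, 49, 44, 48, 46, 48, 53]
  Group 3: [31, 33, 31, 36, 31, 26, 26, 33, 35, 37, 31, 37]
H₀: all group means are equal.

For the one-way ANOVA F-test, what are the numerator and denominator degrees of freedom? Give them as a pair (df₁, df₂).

k = 3 groups, N = 29 total
df = (k−1, N−k) = (3−1, 29−3) = (2, 26)

degrees of freedom = [2, 26]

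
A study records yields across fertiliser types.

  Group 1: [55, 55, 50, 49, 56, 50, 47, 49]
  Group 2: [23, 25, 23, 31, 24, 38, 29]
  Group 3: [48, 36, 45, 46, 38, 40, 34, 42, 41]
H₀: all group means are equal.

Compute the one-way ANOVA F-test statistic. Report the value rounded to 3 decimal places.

Group means [51.38, 27.57, 41.11], grand mean 40.583
SSB = Σnᵢ(x̄ᵢ−x̄)² = 2119.355; SSW = ΣΣ(x−x̄ᵢ)² = 440.478
MSB = 2119.355/2 = 1059.6776; MSW = 440.478/21 = 20.9752
F = MSB/MSW = 50.5206
df = (2, 21)

test statistic = 50.521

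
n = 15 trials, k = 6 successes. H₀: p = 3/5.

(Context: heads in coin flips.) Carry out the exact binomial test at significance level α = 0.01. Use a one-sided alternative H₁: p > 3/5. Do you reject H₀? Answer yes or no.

reject H₀: no

Exact binomial: n=15, k=6, p₀=3/5=0.6000
P(X≥6) from Σ C(n,i)·p₀^i·(1−p₀)^(n−i)
p-value (one-sided, H₁ greater) = 0.96617
At α=0.01: p ≥ α → fail to reject H₀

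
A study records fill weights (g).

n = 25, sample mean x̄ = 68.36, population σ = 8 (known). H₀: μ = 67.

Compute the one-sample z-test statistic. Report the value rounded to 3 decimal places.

SE = σ/√n = 8/√25 = 1.6000
z = (x̄−μ₀)/SE = (68.36−67)/1.6000 = 0.8500

test statistic = 0.850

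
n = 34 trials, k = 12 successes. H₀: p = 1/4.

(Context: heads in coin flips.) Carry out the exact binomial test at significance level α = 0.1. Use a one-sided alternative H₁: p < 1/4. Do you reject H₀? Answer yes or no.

Exact binomial: n=34, k=12, p₀=1/4=0.2500
P(X≤12) from Σ C(n,i)·p₀^i·(1−p₀)^(n−i)
p-value (one-sided, H₁ less) = 0.93900
At α=0.1: p ≥ α → fail to reject H₀

reject H₀: no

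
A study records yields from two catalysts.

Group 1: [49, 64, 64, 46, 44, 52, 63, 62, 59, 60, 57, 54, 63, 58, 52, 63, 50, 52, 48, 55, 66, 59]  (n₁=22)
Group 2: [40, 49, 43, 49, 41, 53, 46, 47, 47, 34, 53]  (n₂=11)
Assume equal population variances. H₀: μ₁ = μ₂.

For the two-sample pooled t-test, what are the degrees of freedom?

df = n₁ + n₂ − 2 = 22 + 11 − 2 = 31

degrees of freedom = 31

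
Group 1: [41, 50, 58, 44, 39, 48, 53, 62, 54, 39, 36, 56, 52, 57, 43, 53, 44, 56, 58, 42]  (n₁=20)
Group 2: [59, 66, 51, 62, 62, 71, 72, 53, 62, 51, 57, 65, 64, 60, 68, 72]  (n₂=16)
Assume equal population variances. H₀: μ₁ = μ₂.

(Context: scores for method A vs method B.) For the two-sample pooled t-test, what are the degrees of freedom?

degrees of freedom = 34

df = n₁ + n₂ − 2 = 20 + 16 − 2 = 34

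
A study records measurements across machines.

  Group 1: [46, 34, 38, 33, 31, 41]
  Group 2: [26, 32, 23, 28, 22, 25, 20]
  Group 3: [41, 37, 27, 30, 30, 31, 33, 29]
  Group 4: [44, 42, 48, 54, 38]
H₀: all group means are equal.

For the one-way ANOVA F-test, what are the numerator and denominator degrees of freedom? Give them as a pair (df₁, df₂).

k = 4 groups, N = 26 total
df = (k−1, N−k) = (4−1, 26−4) = (3, 22)

degrees of freedom = [3, 22]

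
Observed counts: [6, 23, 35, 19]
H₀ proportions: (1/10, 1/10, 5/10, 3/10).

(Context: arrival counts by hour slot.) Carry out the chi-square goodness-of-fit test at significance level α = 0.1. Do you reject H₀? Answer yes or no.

reject H₀: yes

n = 83; E_i = n·p_i = [8.30, 8.30, 41.50, 24.90]
χ² = (6−8.30)²/8.30 + (23−8.30)²/8.30 + (35−41.50)²/41.50 + (19−24.90)²/24.90 = 29.0884
df = 3
p-value (upper-tail) = 0.00000
At α=0.1: p < α → reject H₀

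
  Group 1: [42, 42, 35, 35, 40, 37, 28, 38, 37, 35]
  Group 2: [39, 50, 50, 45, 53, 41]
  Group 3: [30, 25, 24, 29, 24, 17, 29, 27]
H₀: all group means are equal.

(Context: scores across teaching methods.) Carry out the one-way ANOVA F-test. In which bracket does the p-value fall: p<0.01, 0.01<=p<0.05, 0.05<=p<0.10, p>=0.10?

p-value bracket: p<0.01

Group means [36.90, 46.33, 25.62], grand mean 35.500
SSB = Σnᵢ(x̄ᵢ−x̄)² = 1503.892; SSW = ΣΣ(x−x̄ᵢ)² = 432.108
MSB = 1503.892/2 = 751.9458; MSW = 432.108/21 = 20.5766
F = MSB/MSW = 36.5438
df = (2, 21)
p-value (upper-tail) = 0.00000
→ bracket: p<0.01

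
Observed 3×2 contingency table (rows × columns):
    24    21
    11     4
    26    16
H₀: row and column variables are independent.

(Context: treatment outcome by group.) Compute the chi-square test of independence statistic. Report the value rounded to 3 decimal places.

Row totals [45, 15, 42], col totals [61, 41], n=102
χ² = (24−26.91)²/26.91 + (21−18.09)²/18.09 + (11−8.97)²/8.97 + (4−6.03)²/6.03 + (26−25.12)²/25.12 + (16−16.88)²/16.88 = 2.0031
df = 2

test statistic = 2.003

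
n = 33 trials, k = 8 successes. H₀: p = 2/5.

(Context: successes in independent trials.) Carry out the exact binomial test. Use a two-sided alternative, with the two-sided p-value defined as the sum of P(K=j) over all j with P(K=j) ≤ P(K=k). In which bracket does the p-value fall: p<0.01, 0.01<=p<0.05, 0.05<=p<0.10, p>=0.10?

Exact binomial: n=33, k=8, p₀=2/5=0.4000
P(X=j) = C(n,j)·p₀^j·(1−p₀)^(n−j); p = Σ P(X=j) over j with P(X=j) ≤ P(X=8)
p-value (two-sided) = 0.07546
→ bracket: 0.05<=p<0.10

p-value bracket: 0.05<=p<0.10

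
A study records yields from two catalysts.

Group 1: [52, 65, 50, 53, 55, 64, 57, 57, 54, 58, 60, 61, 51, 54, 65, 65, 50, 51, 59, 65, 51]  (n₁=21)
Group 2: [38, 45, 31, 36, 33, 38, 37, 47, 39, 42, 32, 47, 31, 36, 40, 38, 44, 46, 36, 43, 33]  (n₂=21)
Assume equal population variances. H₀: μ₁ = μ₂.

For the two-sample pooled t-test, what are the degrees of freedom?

df = n₁ + n₂ − 2 = 21 + 21 − 2 = 40

degrees of freedom = 40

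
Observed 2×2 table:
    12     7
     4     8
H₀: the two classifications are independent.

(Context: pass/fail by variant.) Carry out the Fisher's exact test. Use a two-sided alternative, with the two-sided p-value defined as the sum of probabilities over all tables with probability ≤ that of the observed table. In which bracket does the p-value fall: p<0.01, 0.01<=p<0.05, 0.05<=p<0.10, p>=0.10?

Margins: r₁=19, r₂=12, c₁=16, c₂=15, n=31
p_obs = C(19,12)·C(12,4)/C(31,16); sum pmf over tables with pmf ≤ p_obs
p-value (two-sided) = 0.14888
→ bracket: p>=0.10

p-value bracket: p>=0.10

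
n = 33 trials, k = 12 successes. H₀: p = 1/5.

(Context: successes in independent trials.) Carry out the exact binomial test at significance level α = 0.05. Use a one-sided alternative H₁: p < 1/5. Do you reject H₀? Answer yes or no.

Exact binomial: n=33, k=12, p₀=1/5=0.2000
P(X≤12) from Σ C(n,i)·p₀^i·(1−p₀)^(n−i)
p-value (one-sided, H₁ less) = 0.99181
At α=0.05: p ≥ α → fail to reject H₀

reject H₀: no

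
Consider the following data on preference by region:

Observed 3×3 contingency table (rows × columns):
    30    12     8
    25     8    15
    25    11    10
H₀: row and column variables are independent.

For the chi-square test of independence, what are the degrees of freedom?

df = (r−1)(c−1) = (3−1)·(3−1) = 4

degrees of freedom = 4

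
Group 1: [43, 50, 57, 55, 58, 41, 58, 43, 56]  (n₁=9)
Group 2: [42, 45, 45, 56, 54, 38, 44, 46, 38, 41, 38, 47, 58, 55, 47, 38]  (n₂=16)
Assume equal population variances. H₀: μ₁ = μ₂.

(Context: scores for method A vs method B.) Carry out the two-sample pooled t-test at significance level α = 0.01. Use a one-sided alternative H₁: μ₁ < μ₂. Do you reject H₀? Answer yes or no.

x̄₁=51.222, s₁=7.102, n₁=9
x̄₂=45.750, s₂=6.797, n₂=16
s_p² = [8·7.102² + 15·6.797²]/23 = 47.6763
SE = √(s_p²·(1/9+1/16)) = 2.8770
t = (51.222−45.750)/2.8770 = 1.9021
df = 23
p-value (one-sided, H₁ less) = 0.96512
At α=0.01: p ≥ α → fail to reject H₀

reject H₀: no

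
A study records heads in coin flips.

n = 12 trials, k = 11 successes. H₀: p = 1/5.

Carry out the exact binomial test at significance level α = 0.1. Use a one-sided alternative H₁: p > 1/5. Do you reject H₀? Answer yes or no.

reject H₀: yes

Exact binomial: n=12, k=11, p₀=1/5=0.2000
P(X≥11) from Σ C(n,i)·p₀^i·(1−p₀)^(n−i)
p-value (one-sided, H₁ greater) = 0.00000
At α=0.1: p < α → reject H₀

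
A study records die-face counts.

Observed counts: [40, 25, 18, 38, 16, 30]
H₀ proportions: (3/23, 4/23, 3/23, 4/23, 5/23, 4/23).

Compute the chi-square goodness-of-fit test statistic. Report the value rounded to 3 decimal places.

test statistic = 30.605

n = 167; E_i = n·p_i = [21.78, 29.04, 21.78, 29.04, 36.30, 29.04]
χ² = (40−21.78)²/21.78 + (25−29.04)²/29.04 + (18−21.78)²/21.78 + (38−29.04)²/29.04 + (16−36.30)²/36.30 + (30−29.04)²/29.04 = 30.6049
df = 5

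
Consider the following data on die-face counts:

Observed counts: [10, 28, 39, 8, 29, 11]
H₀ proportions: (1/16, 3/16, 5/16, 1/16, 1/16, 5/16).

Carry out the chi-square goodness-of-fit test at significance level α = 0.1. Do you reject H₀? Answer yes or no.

n = 125; E_i = n·p_i = [7.81, 23.44, 39.06, 7.81, 7.81, 39.06]
χ² = (10−7.81)²/7.81 + (28−23.44)²/23.44 + (39−39.06)²/39.06 + (8−7.81)²/7.81 + (29−7.81)²/7.81 + (11−39.06)²/39.06 = 79.1259
df = 5
p-value (upper-tail) = 0.00000
At α=0.1: p < α → reject H₀

reject H₀: yes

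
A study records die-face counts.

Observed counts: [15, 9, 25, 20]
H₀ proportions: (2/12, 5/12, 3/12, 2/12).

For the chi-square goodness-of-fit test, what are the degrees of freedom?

degrees of freedom = 3

df = k − 1 = 4 − 1 = 3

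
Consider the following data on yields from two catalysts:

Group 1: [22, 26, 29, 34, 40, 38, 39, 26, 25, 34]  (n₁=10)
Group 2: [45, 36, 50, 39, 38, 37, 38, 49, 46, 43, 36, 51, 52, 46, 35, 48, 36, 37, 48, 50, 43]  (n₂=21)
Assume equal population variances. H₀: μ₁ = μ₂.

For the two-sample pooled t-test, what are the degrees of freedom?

degrees of freedom = 29

df = n₁ + n₂ − 2 = 10 + 21 − 2 = 29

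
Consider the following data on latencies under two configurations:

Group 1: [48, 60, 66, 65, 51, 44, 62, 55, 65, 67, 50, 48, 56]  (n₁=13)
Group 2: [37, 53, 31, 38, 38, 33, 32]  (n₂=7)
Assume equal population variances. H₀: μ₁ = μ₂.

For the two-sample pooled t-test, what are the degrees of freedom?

df = n₁ + n₂ − 2 = 13 + 7 − 2 = 18

degrees of freedom = 18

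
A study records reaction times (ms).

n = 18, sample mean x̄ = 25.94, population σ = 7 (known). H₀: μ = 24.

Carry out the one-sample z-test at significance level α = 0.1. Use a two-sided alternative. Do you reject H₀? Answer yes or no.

reject H₀: no

SE = σ/√n = 7/√18 = 1.6499
z = (x̄−μ₀)/SE = (25.94−24)/1.6499 = 1.1758
p-value (two-sided) = 0.23967
At α=0.1: p ≥ α → fail to reject H₀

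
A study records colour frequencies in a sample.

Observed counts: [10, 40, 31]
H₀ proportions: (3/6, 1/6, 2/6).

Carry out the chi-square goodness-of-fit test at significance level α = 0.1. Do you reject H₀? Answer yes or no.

reject H₀: yes

n = 81; E_i = n·p_i = [40.50, 13.50, 27.00]
χ² = (10−40.50)²/40.50 + (40−13.50)²/13.50 + (31−27.00)²/27.00 = 75.5802
df = 2
p-value (upper-tail) = 0.00000
At α=0.1: p < α → reject H₀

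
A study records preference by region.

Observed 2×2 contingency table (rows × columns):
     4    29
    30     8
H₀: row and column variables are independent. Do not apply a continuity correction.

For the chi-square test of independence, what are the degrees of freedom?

df = (r−1)(c−1) = (2−1)·(2−1) = 1

degrees of freedom = 1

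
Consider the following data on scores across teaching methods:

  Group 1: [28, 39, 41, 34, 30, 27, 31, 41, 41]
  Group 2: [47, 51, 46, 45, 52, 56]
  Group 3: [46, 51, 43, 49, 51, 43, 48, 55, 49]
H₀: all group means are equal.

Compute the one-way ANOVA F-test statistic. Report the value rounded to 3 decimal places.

Group means [34.67, 49.50, 48.33], grand mean 43.500
SSB = Σnᵢ(x̄ᵢ−x̄)² = 1128.500; SSW = ΣΣ(x−x̄ᵢ)² = 489.500
MSB = 1128.500/2 = 564.2500; MSW = 489.500/21 = 23.3095
F = MSB/MSW = 24.2068
df = (2, 21)

test statistic = 24.207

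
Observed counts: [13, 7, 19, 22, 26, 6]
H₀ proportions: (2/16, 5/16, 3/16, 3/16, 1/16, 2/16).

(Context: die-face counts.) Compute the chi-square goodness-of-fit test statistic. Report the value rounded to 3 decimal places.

test statistic = 91.080

n = 93; E_i = n·p_i = [11.62, 29.06, 17.44, 17.44, 5.81, 11.62]
χ² = (13−11.62)²/11.62 + (7−29.06)²/29.06 + (19−17.44)²/17.44 + (22−17.44)²/17.44 + (26−5.81)²/5.81 + (6−11.62)²/11.62 = 91.0803
df = 5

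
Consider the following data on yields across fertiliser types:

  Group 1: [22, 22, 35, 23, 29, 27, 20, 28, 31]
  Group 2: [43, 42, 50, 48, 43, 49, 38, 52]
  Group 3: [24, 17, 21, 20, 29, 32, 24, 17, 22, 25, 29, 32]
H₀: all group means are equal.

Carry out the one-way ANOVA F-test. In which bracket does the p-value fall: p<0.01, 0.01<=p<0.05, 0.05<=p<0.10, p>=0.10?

p-value bracket: p<0.01

Group means [26.33, 45.62, 24.33], grand mean 30.828
SSB = Σnᵢ(x̄ᵢ−x̄)² = 2439.596; SSW = ΣΣ(x−x̄ᵢ)² = 662.542
MSB = 2439.596/2 = 1219.7981; MSW = 662.542/26 = 25.4824
F = MSB/MSW = 47.8683
df = (2, 26)
p-value (upper-tail) = 0.00000
→ bracket: p<0.01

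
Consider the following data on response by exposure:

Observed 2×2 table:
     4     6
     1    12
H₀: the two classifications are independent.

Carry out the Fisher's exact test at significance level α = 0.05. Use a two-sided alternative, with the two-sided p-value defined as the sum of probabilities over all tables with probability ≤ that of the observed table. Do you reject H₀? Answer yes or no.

Margins: r₁=10, r₂=13, c₁=5, c₂=18, n=23
p_obs = C(10,4)·C(13,1)/C(23,5); sum pmf over tables with pmf ≤ p_obs
p-value (two-sided) = 0.12687
At α=0.05: p ≥ α → fail to reject H₀

reject H₀: no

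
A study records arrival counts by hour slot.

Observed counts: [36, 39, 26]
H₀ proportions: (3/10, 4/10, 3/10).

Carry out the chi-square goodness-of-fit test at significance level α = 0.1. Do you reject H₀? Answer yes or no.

reject H₀: no

n = 101; E_i = n·p_i = [30.30, 40.40, 30.30]
χ² = (36−30.30)²/30.30 + (39−40.40)²/40.40 + (26−30.30)²/30.30 = 1.7310
df = 2
p-value (upper-tail) = 0.42084
At α=0.1: p ≥ α → fail to reject H₀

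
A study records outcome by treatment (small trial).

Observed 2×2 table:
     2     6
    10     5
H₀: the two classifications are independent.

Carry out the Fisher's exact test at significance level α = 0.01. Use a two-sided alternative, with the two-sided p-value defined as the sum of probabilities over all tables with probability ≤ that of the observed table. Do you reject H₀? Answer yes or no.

reject H₀: no

Margins: r₁=8, r₂=15, c₁=12, c₂=11, n=23
p_obs = C(8,2)·C(15,10)/C(23,12); sum pmf over tables with pmf ≤ p_obs
p-value (two-sided) = 0.08938
At α=0.01: p ≥ α → fail to reject H₀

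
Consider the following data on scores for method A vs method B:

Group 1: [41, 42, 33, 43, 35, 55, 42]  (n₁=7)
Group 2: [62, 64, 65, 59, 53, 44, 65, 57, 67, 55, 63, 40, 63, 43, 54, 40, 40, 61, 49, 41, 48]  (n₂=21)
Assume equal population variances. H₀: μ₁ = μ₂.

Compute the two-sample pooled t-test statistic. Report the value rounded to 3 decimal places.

test statistic = -3.112

x̄₁=41.571, s₁=7.068, n₁=7
x̄₂=53.952, s₂=9.646, n₂=21
s_p² = [6·7.068² + 20·9.646²]/26 = 83.1026
SE = √(s_p²·(1/7+1/21)) = 3.9786
t = (41.571−53.952)/3.9786 = -3.1119
df = 26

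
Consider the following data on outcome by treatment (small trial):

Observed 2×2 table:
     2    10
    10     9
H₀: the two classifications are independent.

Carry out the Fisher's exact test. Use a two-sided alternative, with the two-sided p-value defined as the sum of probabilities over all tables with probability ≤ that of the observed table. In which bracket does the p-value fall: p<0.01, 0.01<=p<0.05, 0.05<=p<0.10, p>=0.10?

Margins: r₁=12, r₂=19, c₁=12, c₂=19, n=31
p_obs = C(12,2)·C(19,10)/C(31,12); sum pmf over tables with pmf ≤ p_obs
p-value (two-sided) = 0.06518
→ bracket: 0.05<=p<0.10

p-value bracket: 0.05<=p<0.10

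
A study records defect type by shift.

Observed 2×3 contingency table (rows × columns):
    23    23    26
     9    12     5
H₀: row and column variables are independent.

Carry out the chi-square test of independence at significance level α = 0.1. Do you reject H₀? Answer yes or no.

Row totals [72, 26], col totals [32, 35, 31], n=98
χ² = (23−23.51)²/23.51 + (23−25.71)²/25.71 + (26−22.78)²/22.78 + (9−8.49)²/8.49 + (12−9.29)²/9.29 + (5−8.22)²/8.22 = 2.8424
df = 2
p-value (upper-tail) = 0.24143
At α=0.1: p ≥ α → fail to reject H₀

reject H₀: no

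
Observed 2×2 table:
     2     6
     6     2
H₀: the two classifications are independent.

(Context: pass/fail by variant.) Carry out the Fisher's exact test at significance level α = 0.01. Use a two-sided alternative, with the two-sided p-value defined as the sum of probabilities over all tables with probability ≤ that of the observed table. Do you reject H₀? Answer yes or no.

Margins: r₁=8, r₂=8, c₁=8, c₂=8, n=16
p_obs = C(8,2)·C(8,6)/C(16,8); sum pmf over tables with pmf ≤ p_obs
p-value (two-sided) = 0.13193
At α=0.01: p ≥ α → fail to reject H₀

reject H₀: no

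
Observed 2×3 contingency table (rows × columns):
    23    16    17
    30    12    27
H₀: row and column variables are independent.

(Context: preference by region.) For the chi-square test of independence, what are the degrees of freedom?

degrees of freedom = 2

df = (r−1)(c−1) = (2−1)·(3−1) = 2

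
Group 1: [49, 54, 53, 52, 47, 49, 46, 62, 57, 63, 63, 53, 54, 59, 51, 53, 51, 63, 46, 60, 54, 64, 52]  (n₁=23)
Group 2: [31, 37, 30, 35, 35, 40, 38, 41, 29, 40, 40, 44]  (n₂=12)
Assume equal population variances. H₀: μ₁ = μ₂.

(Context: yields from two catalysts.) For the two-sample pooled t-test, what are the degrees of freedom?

degrees of freedom = 33

df = n₁ + n₂ − 2 = 23 + 12 − 2 = 33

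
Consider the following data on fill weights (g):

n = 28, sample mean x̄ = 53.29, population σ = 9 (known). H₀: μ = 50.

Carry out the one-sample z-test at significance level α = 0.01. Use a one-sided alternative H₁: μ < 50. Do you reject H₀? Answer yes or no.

SE = σ/√n = 9/√28 = 1.7008
z = (x̄−μ₀)/SE = (53.29−50)/1.7008 = 1.9343
p-value (one-sided, H₁ less) = 0.97346
At α=0.01: p ≥ α → fail to reject H₀

reject H₀: no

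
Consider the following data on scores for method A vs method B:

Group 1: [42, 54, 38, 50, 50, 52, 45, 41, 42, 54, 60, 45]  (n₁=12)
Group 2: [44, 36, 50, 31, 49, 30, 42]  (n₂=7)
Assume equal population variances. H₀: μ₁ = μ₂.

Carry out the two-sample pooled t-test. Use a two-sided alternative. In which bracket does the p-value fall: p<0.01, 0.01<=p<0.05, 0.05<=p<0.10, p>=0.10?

p-value bracket: 0.01<=p<0.05

x̄₁=47.750, s₁=6.594, n₁=12
x̄₂=40.286, s₂=8.139, n₂=7
s_p² = [11·6.594² + 6·8.139²]/17 = 51.5105
SE = √(s_p²·(1/12+1/7)) = 3.4134
t = (47.750−40.286)/3.4134 = 2.1868
df = 17
p-value (two-sided) = 0.04303
→ bracket: 0.01<=p<0.05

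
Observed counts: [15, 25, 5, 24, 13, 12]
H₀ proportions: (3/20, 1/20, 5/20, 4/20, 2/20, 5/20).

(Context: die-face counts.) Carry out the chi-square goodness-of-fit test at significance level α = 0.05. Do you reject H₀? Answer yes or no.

reject H₀: yes

n = 94; E_i = n·p_i = [14.10, 4.70, 23.50, 18.80, 9.40, 23.50]
χ² = (15−14.10)²/14.10 + (25−4.70)²/4.70 + (5−23.50)²/23.50 + (24−18.80)²/18.80 + (13−9.40)²/9.40 + (12−23.50)²/23.50 = 110.7447
df = 5
p-value (upper-tail) = 0.00000
At α=0.05: p < α → reject H₀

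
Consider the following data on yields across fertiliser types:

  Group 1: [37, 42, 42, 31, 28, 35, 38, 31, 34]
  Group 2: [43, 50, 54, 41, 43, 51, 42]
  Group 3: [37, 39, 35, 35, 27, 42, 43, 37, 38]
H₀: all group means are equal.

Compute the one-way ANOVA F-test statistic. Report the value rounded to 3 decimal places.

test statistic = 10.982

Group means [35.33, 46.29, 37.00], grand mean 39.000
SSB = Σnᵢ(x̄ᵢ−x̄)² = 528.571; SSW = ΣΣ(x−x̄ᵢ)² = 529.429
MSB = 528.571/2 = 264.2857; MSW = 529.429/22 = 24.0649
F = MSB/MSW = 10.9822
df = (2, 22)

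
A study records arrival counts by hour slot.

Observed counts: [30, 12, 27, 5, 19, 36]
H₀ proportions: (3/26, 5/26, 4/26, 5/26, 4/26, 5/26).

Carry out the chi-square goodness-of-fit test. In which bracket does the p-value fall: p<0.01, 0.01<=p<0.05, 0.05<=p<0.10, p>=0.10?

n = 129; E_i = n·p_i = [14.88, 24.81, 19.85, 24.81, 19.85, 24.81]
χ² = (30−14.88)²/14.88 + (12−24.81)²/24.81 + (27−19.85)²/19.85 + (5−24.81)²/24.81 + (19−19.85)²/19.85 + (36−24.81)²/24.81 = 45.4419
df = 5
p-value (upper-tail) = 0.00000
→ bracket: p<0.01

p-value bracket: p<0.01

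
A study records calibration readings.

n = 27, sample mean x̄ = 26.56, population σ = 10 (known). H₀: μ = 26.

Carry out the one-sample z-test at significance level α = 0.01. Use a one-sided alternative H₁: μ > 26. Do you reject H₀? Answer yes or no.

reject H₀: no

SE = σ/√n = 10/√27 = 1.9245
z = (x̄−μ₀)/SE = (26.56−26)/1.9245 = 0.2910
p-value (one-sided, H₁ greater) = 0.38553
At α=0.01: p ≥ α → fail to reject H₀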